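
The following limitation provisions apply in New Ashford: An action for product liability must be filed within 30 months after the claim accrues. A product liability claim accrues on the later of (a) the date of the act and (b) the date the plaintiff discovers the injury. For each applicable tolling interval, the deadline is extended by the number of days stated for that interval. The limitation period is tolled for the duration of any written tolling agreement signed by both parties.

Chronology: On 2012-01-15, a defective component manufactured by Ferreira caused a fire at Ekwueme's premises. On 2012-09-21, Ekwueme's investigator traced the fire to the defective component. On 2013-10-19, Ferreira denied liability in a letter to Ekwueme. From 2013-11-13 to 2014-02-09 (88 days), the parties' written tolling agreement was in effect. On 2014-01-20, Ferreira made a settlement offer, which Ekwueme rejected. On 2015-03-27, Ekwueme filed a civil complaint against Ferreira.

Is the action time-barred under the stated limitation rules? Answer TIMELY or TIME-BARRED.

TIMELY

Because discovery on 2012-09-21 post-dates the 2012-01-15 act, accrual under the later-of rule falls on 2012-09-21.
The untolled deadline — 30 months after 2012-09-21 — is 2015-03-21.
The written tolling agreement from 2013-11-13 to 2014-02-09 tolled the period for 88 days, extending the deadline to 2015-06-17.
Nothing else in the chronology tolls or restarts the period.
The 2015-03-27 filing precedes the 2015-06-17 deadline; the claim is timely.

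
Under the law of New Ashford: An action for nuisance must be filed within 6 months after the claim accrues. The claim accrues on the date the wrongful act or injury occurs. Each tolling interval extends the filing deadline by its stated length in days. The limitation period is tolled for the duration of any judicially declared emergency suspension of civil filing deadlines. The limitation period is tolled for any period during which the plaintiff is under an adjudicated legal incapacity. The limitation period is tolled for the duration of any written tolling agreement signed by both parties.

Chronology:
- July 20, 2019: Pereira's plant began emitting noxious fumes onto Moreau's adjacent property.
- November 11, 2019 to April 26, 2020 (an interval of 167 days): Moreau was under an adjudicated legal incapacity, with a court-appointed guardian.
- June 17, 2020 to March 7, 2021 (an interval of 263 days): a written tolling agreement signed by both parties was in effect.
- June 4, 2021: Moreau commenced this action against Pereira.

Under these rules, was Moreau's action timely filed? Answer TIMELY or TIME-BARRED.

TIME-BARRED

The claim accrued on July 20, 2019, the date of the act.
6 months from July 20, 2019 is January 20, 2020.
The plaintiff's legal incapacity from November 11, 2019 to April 26, 2020 tolled the period for 167 days, extending the deadline to July 5, 2020.
The written tolling agreement from June 17, 2020 to March 7, 2021 tolled the period for 263 days, extending the deadline to March 25, 2021.
Moreau filed on June 4, 2021, after the March 25, 2021 deadline, so the action is time-barred.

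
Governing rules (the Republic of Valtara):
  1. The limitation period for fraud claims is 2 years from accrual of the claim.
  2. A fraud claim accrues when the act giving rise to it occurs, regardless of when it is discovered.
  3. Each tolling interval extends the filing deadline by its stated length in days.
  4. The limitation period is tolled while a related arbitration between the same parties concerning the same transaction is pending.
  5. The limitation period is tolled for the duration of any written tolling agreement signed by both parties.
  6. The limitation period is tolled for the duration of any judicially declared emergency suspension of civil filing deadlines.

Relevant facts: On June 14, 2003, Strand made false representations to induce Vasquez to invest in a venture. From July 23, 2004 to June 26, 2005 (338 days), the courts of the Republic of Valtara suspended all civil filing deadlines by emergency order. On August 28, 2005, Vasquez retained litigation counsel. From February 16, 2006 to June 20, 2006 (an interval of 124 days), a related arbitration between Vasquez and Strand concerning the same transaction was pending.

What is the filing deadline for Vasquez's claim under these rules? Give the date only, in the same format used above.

The claim accrued on June 14, 2003, when the wrongful act occurred.
Adding the 2 years base period to June 14, 2003 gives a deadline of June 14, 2005, before any tolling.
The emergency suspension of filing deadlines from July 23, 2004 to June 26, 2005 tolled the period for 338 days, extending the deadline to May 18, 2006.
The pending related arbitration from February 16, 2006 to June 20, 2006 tolled the period for 124 days, extending the deadline to September 19, 2006.
None of the other events listed affects the running of the period under the stated rules.

September 19, 2006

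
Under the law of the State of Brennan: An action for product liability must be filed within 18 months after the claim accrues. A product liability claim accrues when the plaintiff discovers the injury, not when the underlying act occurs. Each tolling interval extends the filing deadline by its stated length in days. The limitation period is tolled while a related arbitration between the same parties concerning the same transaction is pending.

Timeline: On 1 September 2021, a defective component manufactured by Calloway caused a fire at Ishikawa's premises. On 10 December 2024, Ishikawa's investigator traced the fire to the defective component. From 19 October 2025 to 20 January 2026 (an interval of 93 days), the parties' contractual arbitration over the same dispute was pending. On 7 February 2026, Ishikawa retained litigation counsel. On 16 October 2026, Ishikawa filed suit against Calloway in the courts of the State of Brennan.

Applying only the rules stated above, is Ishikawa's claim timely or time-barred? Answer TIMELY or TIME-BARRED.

The claim did not accrue until Ishikawa discovered the injury on 10 December 2024; the 1 September 2021 act date does not start the clock under the stated rule.
18 months from 10 December 2024 is 10 June 2026.
The period was tolled for 93 days by the pending related arbitration (19 October 2025 to 20 January 2026), pushing the deadline to 11 September 2026.
None of the other events listed affects the running of the period under the stated rules.
The 16 October 2026 filing falls after the 11 September 2026 deadline; the claim is time-barred.

TIME-BARRED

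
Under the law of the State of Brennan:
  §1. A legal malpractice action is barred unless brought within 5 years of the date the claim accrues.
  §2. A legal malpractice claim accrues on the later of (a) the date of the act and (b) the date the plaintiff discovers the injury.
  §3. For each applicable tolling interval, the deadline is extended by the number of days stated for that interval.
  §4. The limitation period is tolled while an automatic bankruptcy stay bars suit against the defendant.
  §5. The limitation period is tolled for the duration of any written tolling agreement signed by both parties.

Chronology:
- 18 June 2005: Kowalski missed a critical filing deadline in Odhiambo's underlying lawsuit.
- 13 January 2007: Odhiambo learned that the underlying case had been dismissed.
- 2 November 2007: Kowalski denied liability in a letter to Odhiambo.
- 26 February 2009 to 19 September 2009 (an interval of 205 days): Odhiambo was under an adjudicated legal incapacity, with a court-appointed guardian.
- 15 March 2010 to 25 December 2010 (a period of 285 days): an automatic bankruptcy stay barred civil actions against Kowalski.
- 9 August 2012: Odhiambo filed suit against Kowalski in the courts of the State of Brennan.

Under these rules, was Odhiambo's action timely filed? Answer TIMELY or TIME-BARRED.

TIMELY

Taking the later of the act (18 June 2005) and discovery (13 January 2007), the claim accrued on 13 January 2007.
The untolled deadline — 5 years after 13 January 2007 — is 13 January 2012.
Because the automatic bankruptcy stay ran from 15 March 2010 to 25 December 2010, the deadline is extended by 285 days to 24 October 2012.
Although the plaintiff's incapacity ran from 26 February 2009 to 19 September 2009, the stated rules do not make that a tolling event, so it is disregarded.
The other events in the timeline have no effect on the limitation period under the stated rules.
Odhiambo filed on 9 August 2012, before the 24 October 2012 deadline, so the action is timely.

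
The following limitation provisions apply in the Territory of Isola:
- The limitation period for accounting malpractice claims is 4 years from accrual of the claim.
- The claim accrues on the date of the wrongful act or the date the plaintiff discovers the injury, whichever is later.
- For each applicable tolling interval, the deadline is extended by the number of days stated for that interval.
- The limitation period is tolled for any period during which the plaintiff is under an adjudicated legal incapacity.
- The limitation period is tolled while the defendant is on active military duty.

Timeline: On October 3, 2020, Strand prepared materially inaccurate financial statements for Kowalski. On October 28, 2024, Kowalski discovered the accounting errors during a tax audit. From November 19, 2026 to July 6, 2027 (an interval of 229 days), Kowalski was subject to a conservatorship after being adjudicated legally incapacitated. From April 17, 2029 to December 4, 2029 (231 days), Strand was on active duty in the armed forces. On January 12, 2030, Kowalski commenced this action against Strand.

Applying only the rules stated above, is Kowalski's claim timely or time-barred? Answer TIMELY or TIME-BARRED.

Taking the later of the act (October 3, 2020) and discovery (October 28, 2024), the claim accrued on October 28, 2024.
Adding the 4 years base period to October 28, 2024 gives a deadline of October 28, 2028, before any tolling.
The period was tolled for 229 days by the plaintiff's legal incapacity (November 19, 2026 to July 6, 2027), pushing the deadline to June 14, 2029.
Because the defendant's active military service ran from April 17, 2029 to December 4, 2029, the deadline is extended by 231 days to January 31, 2030.
The January 12, 2030 filing precedes the January 31, 2030 deadline; the claim is timely.

TIMELY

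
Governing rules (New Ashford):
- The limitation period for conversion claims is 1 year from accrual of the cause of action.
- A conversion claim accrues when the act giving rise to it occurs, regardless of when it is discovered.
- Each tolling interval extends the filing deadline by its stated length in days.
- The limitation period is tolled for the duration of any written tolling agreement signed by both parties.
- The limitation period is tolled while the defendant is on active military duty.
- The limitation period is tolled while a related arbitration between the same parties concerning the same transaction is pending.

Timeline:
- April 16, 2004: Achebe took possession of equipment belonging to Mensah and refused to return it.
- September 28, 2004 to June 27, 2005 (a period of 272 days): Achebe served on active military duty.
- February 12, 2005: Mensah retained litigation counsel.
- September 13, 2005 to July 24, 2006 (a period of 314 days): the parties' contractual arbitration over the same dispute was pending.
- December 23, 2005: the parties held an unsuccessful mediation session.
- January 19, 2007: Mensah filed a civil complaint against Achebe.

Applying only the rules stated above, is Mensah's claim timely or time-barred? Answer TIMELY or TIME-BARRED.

The limitation period began to run on April 16, 2004.
Adding the 1 year base period to April 16, 2004 gives a deadline of April 16, 2005, before any tolling.
Because the defendant's active military service ran from September 28, 2004 to June 27, 2005, the deadline is extended by 272 days to January 13, 2006.
Because the pending related arbitration ran from September 13, 2005 to July 24, 2006, the deadline is extended by 314 days to November 23, 2006.
Nothing else in the chronology tolls or restarts the period.
Mensah filed on January 19, 2007, after the November 23, 2006 deadline, so the action is time-barred.

TIME-BARRED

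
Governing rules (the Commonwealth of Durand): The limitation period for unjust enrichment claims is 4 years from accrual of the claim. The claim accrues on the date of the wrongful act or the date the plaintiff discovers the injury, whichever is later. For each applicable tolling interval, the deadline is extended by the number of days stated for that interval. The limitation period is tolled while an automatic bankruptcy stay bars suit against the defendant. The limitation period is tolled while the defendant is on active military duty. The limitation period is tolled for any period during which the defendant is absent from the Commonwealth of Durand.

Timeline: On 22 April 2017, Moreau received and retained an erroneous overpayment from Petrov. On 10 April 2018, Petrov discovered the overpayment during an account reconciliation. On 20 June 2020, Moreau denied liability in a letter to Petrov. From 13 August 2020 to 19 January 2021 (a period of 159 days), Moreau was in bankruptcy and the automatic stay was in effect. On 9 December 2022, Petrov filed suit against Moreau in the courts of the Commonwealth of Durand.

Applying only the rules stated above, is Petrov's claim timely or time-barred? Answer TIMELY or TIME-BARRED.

Taking the later of the act (22 April 2017) and discovery (10 April 2018), the claim accrued on 10 April 2018.
4 years from 10 April 2018 is 10 April 2022.
Because the automatic bankruptcy stay ran from 13 August 2020 to 19 January 2021, the deadline is extended by 159 days to 16 September 2022.
Nothing else in the chronology tolls or restarts the period.
Filing on 9 December 2022 missed the 16 September 2022 deadline — the action is time-barred.

TIME-BARRED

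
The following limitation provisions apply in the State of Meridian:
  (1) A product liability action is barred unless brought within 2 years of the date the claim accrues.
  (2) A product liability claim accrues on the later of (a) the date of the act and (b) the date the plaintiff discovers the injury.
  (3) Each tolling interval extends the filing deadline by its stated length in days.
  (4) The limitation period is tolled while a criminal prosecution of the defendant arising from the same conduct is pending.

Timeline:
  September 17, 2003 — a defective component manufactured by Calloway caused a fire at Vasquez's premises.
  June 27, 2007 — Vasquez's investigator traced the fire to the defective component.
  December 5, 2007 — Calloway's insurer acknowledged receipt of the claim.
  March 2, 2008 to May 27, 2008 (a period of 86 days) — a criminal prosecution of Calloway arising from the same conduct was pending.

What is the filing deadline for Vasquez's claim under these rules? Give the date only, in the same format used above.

Taking the later of the act (September 17, 2003) and discovery (June 27, 2007), the claim accrued on June 27, 2007.
2 years from June 27, 2007 is June 27, 2009.
The period was tolled for 86 days by the pending criminal prosecution (March 2, 2008 to May 27, 2008), pushing the deadline to September 21, 2009.
None of the other events listed affects the running of the period under the stated rules.

September 21, 2009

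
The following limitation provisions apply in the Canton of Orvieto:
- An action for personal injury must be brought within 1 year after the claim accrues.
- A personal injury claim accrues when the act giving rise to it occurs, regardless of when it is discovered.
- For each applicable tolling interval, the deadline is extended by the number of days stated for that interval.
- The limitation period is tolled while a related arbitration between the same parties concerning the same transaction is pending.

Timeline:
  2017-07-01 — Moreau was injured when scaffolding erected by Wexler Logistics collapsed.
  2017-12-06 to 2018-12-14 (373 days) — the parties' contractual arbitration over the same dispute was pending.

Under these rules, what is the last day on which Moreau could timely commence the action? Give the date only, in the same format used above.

2019-07-09

The limitation period began to run on 2017-07-01.
1 year from 2017-07-01 is 2018-07-01.
The pending related arbitration from 2017-12-06 to 2018-12-14 tolled the period for 373 days, extending the deadline to 2019-07-09.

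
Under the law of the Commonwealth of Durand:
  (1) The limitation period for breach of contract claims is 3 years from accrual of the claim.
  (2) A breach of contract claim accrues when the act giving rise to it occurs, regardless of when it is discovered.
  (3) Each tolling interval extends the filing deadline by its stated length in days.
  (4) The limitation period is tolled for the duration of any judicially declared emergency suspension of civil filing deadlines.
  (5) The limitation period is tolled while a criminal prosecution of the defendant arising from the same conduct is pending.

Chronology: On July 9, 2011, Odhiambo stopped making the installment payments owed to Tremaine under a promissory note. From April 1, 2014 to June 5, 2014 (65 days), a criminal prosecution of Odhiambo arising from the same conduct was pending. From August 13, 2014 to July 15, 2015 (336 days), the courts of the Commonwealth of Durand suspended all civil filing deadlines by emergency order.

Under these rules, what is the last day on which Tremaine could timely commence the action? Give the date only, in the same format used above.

August 14, 2015

The claim accrued on July 9, 2011, when the wrongful act occurred.
The untolled deadline — 3 years after July 9, 2011 — is July 9, 2014.
Because the pending criminal prosecution ran from April 1, 2014 to June 5, 2014, the deadline is extended by 65 days to September 12, 2014.
The period was tolled for 336 days by the emergency suspension of filing deadlines (August 13, 2014 to July 15, 2015), pushing the deadline to August 14, 2015.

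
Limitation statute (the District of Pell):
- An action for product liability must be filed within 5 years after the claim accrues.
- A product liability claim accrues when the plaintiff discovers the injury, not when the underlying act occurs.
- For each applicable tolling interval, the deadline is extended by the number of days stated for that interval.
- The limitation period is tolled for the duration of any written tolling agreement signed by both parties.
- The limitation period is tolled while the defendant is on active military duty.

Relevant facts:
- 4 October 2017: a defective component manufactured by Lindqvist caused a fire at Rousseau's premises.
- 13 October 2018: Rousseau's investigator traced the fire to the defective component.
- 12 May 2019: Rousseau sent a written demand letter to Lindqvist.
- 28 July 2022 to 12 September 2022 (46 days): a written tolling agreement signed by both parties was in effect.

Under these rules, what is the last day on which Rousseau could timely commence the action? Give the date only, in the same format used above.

Accrual is tied to discovery, so the period began on 13 October 2018 rather than on 4 October 2017 when the act occurred.
Adding the 5 years base period to 13 October 2018 gives a deadline of 13 October 2023, before any tolling.
The period was tolled for 46 days by the written tolling agreement (28 July 2022 to 12 September 2022), pushing the deadline to 28 November 2023.
None of the other events listed affects the running of the period under the stated rules.

28 November 2023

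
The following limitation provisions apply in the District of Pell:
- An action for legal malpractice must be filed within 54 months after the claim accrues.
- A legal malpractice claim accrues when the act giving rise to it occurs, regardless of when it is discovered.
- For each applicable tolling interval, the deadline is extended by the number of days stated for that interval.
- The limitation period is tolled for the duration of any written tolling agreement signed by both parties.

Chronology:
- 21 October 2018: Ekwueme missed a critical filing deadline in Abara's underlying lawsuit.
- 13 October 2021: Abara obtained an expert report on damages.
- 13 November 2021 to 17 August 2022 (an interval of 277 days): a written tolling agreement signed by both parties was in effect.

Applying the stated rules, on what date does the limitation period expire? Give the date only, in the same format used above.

23 January 2024

The claim accrued on 21 October 2018, when the wrongful act occurred.
The untolled deadline — 54 months after 21 October 2018 — is 21 April 2023.
Because the written tolling agreement ran from 13 November 2021 to 17 August 2022, the deadline is extended by 277 days to 23 January 2024.
The other events in the timeline have no effect on the limitation period under the stated rules.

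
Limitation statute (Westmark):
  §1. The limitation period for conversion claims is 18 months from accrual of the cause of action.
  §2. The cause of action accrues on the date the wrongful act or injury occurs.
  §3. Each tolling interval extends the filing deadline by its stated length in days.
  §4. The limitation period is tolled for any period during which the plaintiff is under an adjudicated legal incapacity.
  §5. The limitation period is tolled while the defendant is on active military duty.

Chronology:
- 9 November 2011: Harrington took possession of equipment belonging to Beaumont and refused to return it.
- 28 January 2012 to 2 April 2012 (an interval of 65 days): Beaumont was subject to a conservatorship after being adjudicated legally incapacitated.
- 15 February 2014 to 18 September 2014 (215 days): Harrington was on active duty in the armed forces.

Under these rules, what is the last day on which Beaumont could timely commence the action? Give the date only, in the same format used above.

The claim accrued on 9 November 2011, when the wrongful act occurred.
18 months from 9 November 2011 is 9 May 2013.
The period was tolled for 65 days by the plaintiff's legal incapacity (28 January 2012 to 2 April 2012), pushing the deadline to 13 July 2013.
By the time the defendant's active military service began on 15 February 2014, the limitation period had already expired on 13 July 2013; that interval cannot revive it.

13 July 2013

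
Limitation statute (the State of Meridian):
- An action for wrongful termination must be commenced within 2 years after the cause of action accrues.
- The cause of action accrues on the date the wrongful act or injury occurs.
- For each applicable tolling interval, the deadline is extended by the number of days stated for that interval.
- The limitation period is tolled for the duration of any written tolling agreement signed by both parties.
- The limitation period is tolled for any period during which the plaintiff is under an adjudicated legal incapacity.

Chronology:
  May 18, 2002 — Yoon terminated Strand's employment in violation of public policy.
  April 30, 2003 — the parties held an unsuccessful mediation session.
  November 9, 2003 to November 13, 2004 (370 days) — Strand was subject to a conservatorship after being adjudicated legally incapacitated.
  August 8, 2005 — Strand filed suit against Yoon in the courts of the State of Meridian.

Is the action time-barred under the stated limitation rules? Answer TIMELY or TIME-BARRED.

The claim accrued on May 18, 2002, when the wrongful act occurred.
2 years from May 18, 2002 is May 18, 2004.
The period was tolled for 370 days by the plaintiff's legal incapacity (November 9, 2003 to November 13, 2004), pushing the deadline to May 23, 2005.
Nothing else in the chronology tolls or restarts the period.
Strand filed on August 8, 2005, after the May 23, 2005 deadline, so the action is time-barred.

TIME-BARRED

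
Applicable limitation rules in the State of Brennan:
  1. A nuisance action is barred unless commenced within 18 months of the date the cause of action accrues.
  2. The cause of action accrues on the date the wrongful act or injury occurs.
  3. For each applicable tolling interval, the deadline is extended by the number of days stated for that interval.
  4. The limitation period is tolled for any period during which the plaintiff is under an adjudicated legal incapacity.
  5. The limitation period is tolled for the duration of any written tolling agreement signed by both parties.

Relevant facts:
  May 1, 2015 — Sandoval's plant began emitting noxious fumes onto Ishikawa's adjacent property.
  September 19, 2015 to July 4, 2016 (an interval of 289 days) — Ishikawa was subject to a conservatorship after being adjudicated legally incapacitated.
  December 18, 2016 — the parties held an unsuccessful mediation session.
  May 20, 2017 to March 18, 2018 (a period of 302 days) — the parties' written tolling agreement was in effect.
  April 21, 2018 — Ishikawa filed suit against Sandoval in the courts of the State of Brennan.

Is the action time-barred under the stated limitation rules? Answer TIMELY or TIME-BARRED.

The limitation period began to run on May 1, 2015.
18 months from May 1, 2015 is November 1, 2016.
Because the plaintiff's legal incapacity ran from September 19, 2015 to July 4, 2016, the deadline is extended by 289 days to August 17, 2017.
The written tolling agreement from May 20, 2017 to March 18, 2018 tolled the period for 302 days, extending the deadline to June 15, 2018.
Nothing else in the chronology tolls or restarts the period.
Ishikawa filed on April 21, 2018, before the June 15, 2018 deadline, so the action is timely.

TIMELY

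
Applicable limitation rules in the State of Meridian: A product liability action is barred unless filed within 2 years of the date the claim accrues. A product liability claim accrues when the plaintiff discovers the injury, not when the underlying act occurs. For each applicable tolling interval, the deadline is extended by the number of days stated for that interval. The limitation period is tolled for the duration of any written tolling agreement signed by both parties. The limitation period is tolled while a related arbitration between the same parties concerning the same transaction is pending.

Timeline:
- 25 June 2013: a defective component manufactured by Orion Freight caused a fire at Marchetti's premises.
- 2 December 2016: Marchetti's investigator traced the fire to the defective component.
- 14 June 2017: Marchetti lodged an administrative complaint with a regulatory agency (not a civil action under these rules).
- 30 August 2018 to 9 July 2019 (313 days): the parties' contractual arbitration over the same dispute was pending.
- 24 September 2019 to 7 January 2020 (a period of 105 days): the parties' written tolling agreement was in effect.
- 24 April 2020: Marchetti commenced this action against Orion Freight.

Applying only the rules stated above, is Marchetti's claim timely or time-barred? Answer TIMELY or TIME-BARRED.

TIME-BARRED

Under the discovery rule, the claim accrued on 2 December 2016, when Marchetti discovered the injury — not on the 25 June 2013 date of the underlying act.
The untolled deadline — 2 years after 2 December 2016 — is 2 December 2018.
Because the pending related arbitration ran from 30 August 2018 to 9 July 2019, the deadline is extended by 313 days to 11 October 2019.
Because the written tolling agreement ran from 24 September 2019 to 7 January 2020, the deadline is extended by 105 days to 24 January 2020.
The other events in the timeline have no effect on the limitation period under the stated rules.
Marchetti filed on 24 April 2020, after the 24 January 2020 deadline, so the action is time-barred.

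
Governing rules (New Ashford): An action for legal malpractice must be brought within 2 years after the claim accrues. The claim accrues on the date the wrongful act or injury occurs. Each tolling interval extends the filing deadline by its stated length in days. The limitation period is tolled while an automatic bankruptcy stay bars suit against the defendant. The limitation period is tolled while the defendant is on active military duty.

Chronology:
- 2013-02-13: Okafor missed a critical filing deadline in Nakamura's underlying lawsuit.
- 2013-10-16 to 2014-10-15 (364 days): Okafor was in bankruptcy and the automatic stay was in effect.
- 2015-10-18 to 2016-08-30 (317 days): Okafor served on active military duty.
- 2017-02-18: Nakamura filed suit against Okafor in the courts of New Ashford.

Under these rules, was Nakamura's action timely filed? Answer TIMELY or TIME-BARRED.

TIME-BARRED

The limitation period began to run on 2013-02-13.
Adding the 2 years base period to 2013-02-13 gives a deadline of 2015-02-13, before any tolling.
Because the automatic bankruptcy stay ran from 2013-10-16 to 2014-10-15, the deadline is extended by 364 days to 2016-02-12.
The defendant's active military service from 2015-10-18 to 2016-08-30 tolled the period for 317 days, extending the deadline to 2016-12-25.
The 2017-02-18 filing falls after the 2016-12-25 deadline; the claim is time-barred.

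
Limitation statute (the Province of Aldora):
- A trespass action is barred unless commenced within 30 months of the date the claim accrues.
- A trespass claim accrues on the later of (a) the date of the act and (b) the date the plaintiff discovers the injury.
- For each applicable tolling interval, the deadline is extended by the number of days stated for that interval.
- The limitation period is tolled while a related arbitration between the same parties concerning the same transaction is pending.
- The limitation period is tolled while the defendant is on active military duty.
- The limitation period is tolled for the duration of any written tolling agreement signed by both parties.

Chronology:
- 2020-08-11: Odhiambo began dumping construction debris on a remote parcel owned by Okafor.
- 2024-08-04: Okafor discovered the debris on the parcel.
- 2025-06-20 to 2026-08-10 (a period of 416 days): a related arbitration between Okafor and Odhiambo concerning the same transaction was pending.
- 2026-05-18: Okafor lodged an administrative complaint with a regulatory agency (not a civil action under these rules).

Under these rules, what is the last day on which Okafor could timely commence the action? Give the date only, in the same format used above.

Because discovery on 2024-08-04 post-dates the 2020-08-11 act, accrual under the later-of rule falls on 2024-08-04.
30 months from 2024-08-04 is 2027-02-04.
The pending related arbitration from 2025-06-20 to 2026-08-10 tolled the period for 416 days, extending the deadline to 2028-03-26.
The other events in the timeline have no effect on the limitation period under the stated rules.

2028-03-26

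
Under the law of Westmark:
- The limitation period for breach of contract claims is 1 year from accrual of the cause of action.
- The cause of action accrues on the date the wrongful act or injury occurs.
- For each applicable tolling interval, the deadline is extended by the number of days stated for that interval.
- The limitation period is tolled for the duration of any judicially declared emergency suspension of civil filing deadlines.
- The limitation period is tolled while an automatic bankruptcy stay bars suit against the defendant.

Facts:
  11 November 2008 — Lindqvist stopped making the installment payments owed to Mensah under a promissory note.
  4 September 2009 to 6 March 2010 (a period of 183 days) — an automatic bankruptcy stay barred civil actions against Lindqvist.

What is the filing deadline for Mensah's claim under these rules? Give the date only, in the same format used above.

The claim accrued on 11 November 2008, when the wrongful act occurred.
The untolled deadline — 1 year after 11 November 2008 — is 11 November 2009.
Because the automatic bankruptcy stay ran from 4 September 2009 to 6 March 2010, the deadline is extended by 183 days to 13 May 2010.

13 May 2010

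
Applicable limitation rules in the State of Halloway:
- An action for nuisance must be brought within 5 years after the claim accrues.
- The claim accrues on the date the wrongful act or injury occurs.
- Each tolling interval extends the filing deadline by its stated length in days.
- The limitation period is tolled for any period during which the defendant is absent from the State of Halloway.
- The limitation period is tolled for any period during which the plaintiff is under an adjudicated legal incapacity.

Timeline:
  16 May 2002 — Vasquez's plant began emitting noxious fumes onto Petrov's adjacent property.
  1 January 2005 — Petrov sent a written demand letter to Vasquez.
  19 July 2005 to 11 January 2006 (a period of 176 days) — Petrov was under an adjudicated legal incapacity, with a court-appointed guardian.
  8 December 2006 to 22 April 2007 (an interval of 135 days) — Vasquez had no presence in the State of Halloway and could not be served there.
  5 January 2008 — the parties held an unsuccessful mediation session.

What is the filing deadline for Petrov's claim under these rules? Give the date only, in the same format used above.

22 March 2008

The claim accrued on 16 May 2002, when the wrongful act occurred.
The untolled deadline — 5 years after 16 May 2002 — is 16 May 2007.
The plaintiff's legal incapacity from 19 July 2005 to 11 January 2006 tolled the period for 176 days, extending the deadline to 8 November 2007.
The defendant's absence from the jurisdiction from 8 December 2006 to 22 April 2007 tolled the period for 135 days, extending the deadline to 22 March 2008.
The other events in the timeline have no effect on the limitation period under the stated rules.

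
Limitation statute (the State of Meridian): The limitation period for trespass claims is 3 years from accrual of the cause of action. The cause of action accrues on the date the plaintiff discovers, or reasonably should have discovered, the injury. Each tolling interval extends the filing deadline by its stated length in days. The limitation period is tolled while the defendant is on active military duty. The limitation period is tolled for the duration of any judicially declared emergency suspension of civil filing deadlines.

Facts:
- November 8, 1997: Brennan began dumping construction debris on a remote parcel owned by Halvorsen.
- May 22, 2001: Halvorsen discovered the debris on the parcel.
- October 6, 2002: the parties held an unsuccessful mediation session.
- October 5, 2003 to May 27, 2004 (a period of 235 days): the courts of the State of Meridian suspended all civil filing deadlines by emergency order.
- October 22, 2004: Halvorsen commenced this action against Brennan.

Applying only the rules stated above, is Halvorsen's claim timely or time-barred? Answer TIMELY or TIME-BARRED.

Under the discovery rule, the claim accrued on May 22, 2001, when Halvorsen discovered the injury — not on the November 8, 1997 date of the underlying act.
The untolled deadline — 3 years after May 22, 2001 — is May 22, 2004.
The emergency suspension of filing deadlines from October 5, 2003 to May 27, 2004 tolled the period for 235 days, extending the deadline to January 12, 2005.
Nothing else in the chronology tolls or restarts the period.
The October 22, 2004 filing precedes the January 12, 2005 deadline; the claim is timely.

TIMELY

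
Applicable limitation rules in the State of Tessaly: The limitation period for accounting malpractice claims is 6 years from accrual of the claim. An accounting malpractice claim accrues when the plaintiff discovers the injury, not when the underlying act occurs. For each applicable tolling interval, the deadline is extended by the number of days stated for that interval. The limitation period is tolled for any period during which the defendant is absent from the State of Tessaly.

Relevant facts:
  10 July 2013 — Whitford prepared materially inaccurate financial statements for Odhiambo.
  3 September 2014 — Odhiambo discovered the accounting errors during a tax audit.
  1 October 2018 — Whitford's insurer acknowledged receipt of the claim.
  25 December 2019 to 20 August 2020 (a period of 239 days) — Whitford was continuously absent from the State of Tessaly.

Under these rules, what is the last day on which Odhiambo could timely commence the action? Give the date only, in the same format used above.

30 April 2021

Accrual is tied to discovery, so the period began on 3 September 2014 rather than on 10 July 2013 when the act occurred.
The untolled deadline — 6 years after 3 September 2014 — is 3 September 2020.
The period was tolled for 239 days by the defendant's absence from the jurisdiction (25 December 2019 to 20 August 2020), pushing the deadline to 30 April 2021.
None of the other events listed affects the running of the period under the stated rules.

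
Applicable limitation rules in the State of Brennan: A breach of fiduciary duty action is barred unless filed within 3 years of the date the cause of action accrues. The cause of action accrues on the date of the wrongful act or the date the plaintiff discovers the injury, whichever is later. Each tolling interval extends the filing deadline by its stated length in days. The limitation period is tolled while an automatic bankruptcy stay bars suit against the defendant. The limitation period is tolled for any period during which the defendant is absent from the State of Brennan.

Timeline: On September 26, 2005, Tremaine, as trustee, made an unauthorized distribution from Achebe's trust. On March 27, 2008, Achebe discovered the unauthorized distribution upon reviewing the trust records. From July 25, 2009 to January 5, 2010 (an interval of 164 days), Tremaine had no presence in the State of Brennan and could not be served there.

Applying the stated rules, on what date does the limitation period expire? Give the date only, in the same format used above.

September 7, 2011

Because discovery on March 27, 2008 post-dates the September 26, 2005 act, accrual under the later-of rule falls on March 27, 2008.
3 years from March 27, 2008 is March 27, 2011.
Because the defendant's absence from the jurisdiction ran from July 25, 2009 to January 5, 2010, the deadline is extended by 164 days to September 7, 2011.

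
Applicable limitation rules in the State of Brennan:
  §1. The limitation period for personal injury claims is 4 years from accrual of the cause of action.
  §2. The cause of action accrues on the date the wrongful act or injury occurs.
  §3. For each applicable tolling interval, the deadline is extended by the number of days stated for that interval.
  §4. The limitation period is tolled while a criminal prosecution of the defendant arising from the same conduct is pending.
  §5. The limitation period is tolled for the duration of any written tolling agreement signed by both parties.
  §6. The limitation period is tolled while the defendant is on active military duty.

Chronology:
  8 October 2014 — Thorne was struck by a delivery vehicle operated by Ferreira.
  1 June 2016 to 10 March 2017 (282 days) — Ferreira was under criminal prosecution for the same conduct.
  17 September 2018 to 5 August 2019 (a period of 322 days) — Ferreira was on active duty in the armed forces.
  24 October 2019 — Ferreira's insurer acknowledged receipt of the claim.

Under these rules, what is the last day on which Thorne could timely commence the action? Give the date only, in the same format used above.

3 June 2020

The claim accrued on 8 October 2014, when the wrongful act occurred.
4 years from 8 October 2014 is 8 October 2018.
The period was tolled for 282 days by the pending criminal prosecution (1 June 2016 to 10 March 2017), pushing the deadline to 17 July 2019.
The defendant's active military service from 17 September 2018 to 5 August 2019 tolled the period for 322 days, extending the deadline to 3 June 2020.
None of the other events listed affects the running of the period under the stated rules.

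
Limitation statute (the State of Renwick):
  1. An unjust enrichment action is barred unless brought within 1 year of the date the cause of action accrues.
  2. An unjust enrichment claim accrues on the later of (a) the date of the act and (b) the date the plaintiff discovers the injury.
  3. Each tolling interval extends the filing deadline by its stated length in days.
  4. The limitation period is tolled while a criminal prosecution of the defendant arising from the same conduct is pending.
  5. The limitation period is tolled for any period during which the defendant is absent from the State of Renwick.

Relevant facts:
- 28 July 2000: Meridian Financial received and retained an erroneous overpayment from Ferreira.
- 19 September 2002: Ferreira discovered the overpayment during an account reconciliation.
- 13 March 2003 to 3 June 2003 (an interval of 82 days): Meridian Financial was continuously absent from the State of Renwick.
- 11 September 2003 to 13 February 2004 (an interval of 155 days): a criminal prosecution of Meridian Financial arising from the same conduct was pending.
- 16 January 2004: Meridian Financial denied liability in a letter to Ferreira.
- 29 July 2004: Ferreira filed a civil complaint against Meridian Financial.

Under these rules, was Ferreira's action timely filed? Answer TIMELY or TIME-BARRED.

TIME-BARRED

Taking the later of the act (28 July 2000) and discovery (19 September 2002), the claim accrued on 19 September 2002.
1 year from 19 September 2002 is 19 September 2003.
The period was tolled for 82 days by the defendant's absence from the jurisdiction (13 March 2003 to 3 June 2003), pushing the deadline to 10 December 2003.
Because the pending criminal prosecution ran from 11 September 2003 to 13 February 2004, the deadline is extended by 155 days to 13 May 2004.
None of the other events listed affects the running of the period under the stated rules.
Filing on 29 July 2004 missed the 13 May 2004 deadline — the action is time-barred.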